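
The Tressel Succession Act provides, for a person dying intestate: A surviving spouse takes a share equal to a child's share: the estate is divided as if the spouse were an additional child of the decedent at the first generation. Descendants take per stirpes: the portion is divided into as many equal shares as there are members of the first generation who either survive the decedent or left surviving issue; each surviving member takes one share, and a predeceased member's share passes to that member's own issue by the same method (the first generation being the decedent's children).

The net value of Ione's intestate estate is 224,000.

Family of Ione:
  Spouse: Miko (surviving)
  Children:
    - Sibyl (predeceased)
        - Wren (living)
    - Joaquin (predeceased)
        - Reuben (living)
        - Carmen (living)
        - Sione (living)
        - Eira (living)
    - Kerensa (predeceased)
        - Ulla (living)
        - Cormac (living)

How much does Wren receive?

Wren receives 56,000.

The spouse counts as an additional share at the children's level, so there are 4 primary shares of 56,000. Miko takes one such share (56,000).
The children's combined portion (168,000) is divided into 3 shares of 56,000: Sibyl's 56,000 share passes to Sibyl's issue; Joaquin's 56,000 share passes to Joaquin's issue; Kerensa's 56,000 share passes to Kerensa's issue.
Sibyl's share (56,000) passes entirely to Wren.
Joaquin's share (56,000) is divided into 4 shares of 14,000: Reuben, Carmen, Sione, and Eira each take 14,000.
Kerensa's share (56,000) is divided into 2 shares of 28,000: Ulla and Cormac each take 28,000.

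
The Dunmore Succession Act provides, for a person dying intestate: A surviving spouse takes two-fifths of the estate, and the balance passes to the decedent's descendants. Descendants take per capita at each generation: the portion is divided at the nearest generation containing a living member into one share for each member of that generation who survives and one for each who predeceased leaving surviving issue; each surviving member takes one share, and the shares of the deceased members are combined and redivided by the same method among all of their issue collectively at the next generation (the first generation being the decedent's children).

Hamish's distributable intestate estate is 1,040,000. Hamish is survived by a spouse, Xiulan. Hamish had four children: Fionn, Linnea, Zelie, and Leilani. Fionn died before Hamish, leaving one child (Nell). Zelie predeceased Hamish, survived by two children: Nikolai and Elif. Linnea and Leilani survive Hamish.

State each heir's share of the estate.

Xiulan takes two-fifths of 1,040,000 = 416,000. The remaining 624,000 passes to the descendants.
The descendants' portion (624,000) is divided at the children's generation into 4 shares of 156,000. Linnea and Leilani each take 156,000. The 2 shares of the deceased (Fionn and Zelie) are combined into a pool of 312,000.
That pool (312,000) is divided at the grandchildren's generation equally among Nell, Nikolai, and Elif: 104,000 each.

Xiulan: 416,000; Nell: 104,000; Linnea: 156,000; Nikolai: 104,000; Elif: 104,000; Leilani: 156,000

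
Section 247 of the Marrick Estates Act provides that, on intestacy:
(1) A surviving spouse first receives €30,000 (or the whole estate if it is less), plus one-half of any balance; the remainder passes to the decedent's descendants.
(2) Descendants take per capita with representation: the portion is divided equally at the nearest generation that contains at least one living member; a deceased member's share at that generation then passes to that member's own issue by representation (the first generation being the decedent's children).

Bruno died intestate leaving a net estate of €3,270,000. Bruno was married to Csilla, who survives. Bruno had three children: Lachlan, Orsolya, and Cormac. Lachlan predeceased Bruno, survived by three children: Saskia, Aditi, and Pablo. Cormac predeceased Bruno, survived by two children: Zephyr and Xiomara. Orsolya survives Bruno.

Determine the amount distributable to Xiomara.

Csilla first takes €30,000, leaving a balance of €3,240,000. Csilla then takes one-half of the balance (€1,620,000), for a total of €1,650,000. The remaining €1,620,000 passes to the descendants.
The descendants' portion (€1,620,000) is divided into 3 shares of €540,000: Orsolya takes €540,000; Lachlan's €540,000 share passes to Lachlan's issue; Cormac's €540,000 share passes to Cormac's issue.
Lachlan's share (€540,000) is divided into 3 shares of €180,000: Saskia, Aditi, and Pablo each take €180,000.
Cormac's share (€540,000) is divided into 2 shares of €270,000: Zephyr and Xiomara each take €270,000.

Xiomara receives €270,000.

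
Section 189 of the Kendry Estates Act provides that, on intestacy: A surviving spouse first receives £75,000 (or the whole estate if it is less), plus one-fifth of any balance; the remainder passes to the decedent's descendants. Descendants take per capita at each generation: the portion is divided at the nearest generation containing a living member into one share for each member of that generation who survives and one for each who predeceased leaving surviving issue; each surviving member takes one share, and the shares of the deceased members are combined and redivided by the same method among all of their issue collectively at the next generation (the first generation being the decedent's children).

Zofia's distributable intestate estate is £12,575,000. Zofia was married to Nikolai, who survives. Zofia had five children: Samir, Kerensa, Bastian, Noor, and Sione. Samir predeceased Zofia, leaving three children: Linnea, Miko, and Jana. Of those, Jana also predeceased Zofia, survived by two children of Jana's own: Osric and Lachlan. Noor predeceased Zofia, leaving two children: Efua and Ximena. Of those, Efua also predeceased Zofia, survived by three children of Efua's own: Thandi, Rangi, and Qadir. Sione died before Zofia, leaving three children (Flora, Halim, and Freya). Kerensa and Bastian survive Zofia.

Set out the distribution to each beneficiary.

Nikolai first takes £75,000, leaving a balance of £12,500,000. Nikolai then takes one-fifth of the balance (£2,500,000), for a total of £2,575,000. The remaining £10,000,000 passes to the descendants.
The descendants' portion (£10,000,000) is divided at the children's generation into 5 shares of £2,000,000. Kerensa and Bastian each take £2,000,000. The 3 shares of the deceased (Samir, Noor, and Sione) are combined into a pool of £6,000,000.
That pool (£6,000,000) is divided at the grandchildren's generation into 8 shares of £750,000. Linnea, Miko, Ximena, Flora, Halim, and Freya each take £750,000. The 2 shares of the deceased (Jana and Efua) are combined into a pool of £1,500,000.
That pool (£1,500,000) is divided at the great-grandchildren's generation equally among Osric, Lachlan, Thandi, Rangi, and Qadir: £300,000 each.

Nikolai: £2,575,000; Linnea: £750,000; Miko: £750,000; Osric: £300,000; Lachlan: £300,000; Kerensa: £2,000,000; Bastian: £2,000,000; Thandi: £300,000; Rangi: £300,000; Qadir: £300,000; Ximena: £750,000; Flora: £750,000; Halim: £750,000; Freya: £750,000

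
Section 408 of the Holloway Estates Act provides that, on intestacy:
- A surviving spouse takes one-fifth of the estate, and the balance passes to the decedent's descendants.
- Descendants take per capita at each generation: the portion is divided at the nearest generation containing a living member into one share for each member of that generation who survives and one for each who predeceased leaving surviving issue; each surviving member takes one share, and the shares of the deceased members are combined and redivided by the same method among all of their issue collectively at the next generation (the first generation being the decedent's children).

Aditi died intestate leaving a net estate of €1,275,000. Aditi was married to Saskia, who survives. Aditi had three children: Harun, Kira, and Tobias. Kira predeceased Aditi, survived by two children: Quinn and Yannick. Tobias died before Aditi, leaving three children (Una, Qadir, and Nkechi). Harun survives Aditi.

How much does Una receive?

Saskia takes one-fifth of €1,275,000 = €255,000. The remaining €1,020,000 passes to the descendants.
The descendants' portion (€1,020,000) is divided at the children's generation into 3 shares of €340,000. Harun takes €340,000. The 2 shares of the deceased (Kira and Tobias) are combined into a pool of €680,000.
That pool (€680,000) is divided at the grandchildren's generation equally among Quinn, Yannick, Una, Qadir, and Nkechi: €136,000 each.

Una receives €136,000.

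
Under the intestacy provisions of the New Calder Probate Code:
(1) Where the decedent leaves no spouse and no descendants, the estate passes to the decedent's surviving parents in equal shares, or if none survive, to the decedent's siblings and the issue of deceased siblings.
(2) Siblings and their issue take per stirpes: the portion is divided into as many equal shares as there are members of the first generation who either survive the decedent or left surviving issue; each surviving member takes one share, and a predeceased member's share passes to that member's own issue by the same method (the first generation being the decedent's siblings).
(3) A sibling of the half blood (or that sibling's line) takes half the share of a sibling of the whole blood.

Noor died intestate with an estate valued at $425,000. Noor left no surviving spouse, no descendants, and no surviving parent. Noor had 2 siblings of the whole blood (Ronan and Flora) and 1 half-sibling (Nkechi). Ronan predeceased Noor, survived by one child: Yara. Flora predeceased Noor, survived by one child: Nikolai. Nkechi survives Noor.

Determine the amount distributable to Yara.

The entire $425,000 passes to the siblings and their issue.
Counting each half-blood sibling's line as half a unit, there are 5/2 units in $425,000, so one unit is $170,000. Whole-blood lines (Ronan and Flora) take $170,000 each; half-blood lines (Nkechi) take $85,000 each.
Ronan's share ($170,000) passes entirely to Yara.
Flora's share ($170,000) passes entirely to Nikolai.

Yara receives $170,000.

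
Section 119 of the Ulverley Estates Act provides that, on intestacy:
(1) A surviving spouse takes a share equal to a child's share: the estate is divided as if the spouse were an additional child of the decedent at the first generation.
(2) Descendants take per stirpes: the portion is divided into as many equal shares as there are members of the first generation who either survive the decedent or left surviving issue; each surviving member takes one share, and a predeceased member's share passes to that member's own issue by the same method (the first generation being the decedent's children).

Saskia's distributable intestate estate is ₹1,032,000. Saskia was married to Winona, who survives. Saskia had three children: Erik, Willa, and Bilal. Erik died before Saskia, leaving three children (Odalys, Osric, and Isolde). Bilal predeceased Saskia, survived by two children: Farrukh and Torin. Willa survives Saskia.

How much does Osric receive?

The spouse counts as an additional share at the children's level, so there are 4 primary shares of ₹258,000. Winona takes one such share (₹258,000).
The children's combined portion (₹774,000) is divided into 3 shares of ₹258,000: Willa takes ₹258,000; Erik's ₹258,000 share passes to Erik's issue; Bilal's ₹258,000 share passes to Bilal's issue.
Erik's share (₹258,000) is divided into 3 shares of ₹86,000: Odalys, Osric, and Isolde each take ₹86,000.
Bilal's share (₹258,000) is divided into 2 shares of ₹129,000: Farrukh and Torin each take ₹129,000.

Osric receives ₹86,000.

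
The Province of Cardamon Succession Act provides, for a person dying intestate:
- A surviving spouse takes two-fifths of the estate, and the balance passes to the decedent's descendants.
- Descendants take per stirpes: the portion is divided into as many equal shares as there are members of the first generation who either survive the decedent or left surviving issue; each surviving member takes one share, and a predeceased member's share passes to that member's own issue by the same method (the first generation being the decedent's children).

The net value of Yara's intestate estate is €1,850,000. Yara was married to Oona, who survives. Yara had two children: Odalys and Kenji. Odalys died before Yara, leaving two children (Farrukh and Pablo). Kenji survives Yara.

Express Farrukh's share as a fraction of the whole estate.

Farrukh receives 3/20 of the estate.

Oona takes two-fifths of €1,850,000 = €740,000. The remaining €1,110,000 passes to the descendants.
The descendants' portion (€1,110,000) is divided into 2 shares of €555,000: Kenji takes €555,000; Odalys's €555,000 share passes to Odalys's issue.
Odalys's share (€555,000) is divided into 2 shares of €277,500: Farrukh and Pablo each take €277,500.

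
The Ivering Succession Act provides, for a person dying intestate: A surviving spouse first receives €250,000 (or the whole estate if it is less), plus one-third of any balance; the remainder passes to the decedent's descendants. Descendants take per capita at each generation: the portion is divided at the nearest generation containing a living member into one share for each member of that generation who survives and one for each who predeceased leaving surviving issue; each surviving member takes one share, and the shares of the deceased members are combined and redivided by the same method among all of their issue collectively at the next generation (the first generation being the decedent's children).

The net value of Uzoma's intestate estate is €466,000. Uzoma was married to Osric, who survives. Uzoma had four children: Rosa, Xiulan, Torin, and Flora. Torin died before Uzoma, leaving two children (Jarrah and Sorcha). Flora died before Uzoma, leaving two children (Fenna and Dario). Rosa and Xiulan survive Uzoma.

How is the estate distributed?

Osric: €322,000; Rosa: €36,000; Xiulan: €36,000; Jarrah: €18,000; Sorcha: €18,000; Fenna: €18,000; Dario: €18,000

Osric first takes €250,000, leaving a balance of €216,000. Osric then takes one-third of the balance (€72,000), for a total of €322,000. The remaining €144,000 passes to the descendants.
The descendants' portion (€144,000) is divided at the children's generation into 4 shares of €36,000. Rosa and Xiulan each take €36,000. The 2 shares of the deceased (Torin and Flora) are combined into a pool of €72,000.
That pool (€72,000) is divided at the grandchildren's generation equally among Jarrah, Sorcha, Fenna, and Dario: €18,000 each.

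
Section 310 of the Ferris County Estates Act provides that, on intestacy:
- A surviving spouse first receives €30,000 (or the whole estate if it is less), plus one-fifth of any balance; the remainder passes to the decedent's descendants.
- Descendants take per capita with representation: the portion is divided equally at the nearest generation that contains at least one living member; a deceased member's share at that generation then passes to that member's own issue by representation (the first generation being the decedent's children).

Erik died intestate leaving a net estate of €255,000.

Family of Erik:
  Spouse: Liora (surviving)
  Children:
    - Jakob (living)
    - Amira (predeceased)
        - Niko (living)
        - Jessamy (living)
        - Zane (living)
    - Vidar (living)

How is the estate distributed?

Liora first takes €30,000, leaving a balance of €225,000. Liora then takes one-fifth of the balance (€45,000), for a total of €75,000. The remaining €180,000 passes to the descendants.
The descendants' portion (€180,000) is divided into 3 shares of €60,000: Jakob and Vidar each take €60,000; Amira's €60,000 share passes to Amira's issue.
Amira's share (€60,000) is divided into 3 shares of €20,000: Niko, Jessamy, and Zane each take €20,000.

Liora: €75,000; Jakob: €60,000; Niko: €20,000; Jessamy: €20,000; Zane: €20,000; Vidar: €60,000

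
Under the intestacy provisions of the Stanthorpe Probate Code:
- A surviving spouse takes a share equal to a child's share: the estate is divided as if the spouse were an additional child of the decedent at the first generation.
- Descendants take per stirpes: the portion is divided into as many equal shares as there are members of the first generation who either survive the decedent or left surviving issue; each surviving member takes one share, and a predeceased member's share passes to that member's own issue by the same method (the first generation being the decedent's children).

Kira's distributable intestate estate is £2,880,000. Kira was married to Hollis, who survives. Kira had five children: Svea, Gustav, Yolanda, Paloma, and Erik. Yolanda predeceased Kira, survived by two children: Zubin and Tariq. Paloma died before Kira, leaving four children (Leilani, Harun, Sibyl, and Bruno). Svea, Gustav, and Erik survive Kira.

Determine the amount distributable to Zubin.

Zubin receives £240,000.

The spouse counts as an additional share at the children's level, so there are 6 primary shares of £480,000. Hollis takes one such share (£480,000).
The children's combined portion (£2,400,000) is divided into 5 shares of £480,000: Svea, Gustav, and Erik each take £480,000; Yolanda's £480,000 share passes to Yolanda's issue; Paloma's £480,000 share passes to Paloma's issue.
Yolanda's share (£480,000) is divided into 2 shares of £240,000: Zubin and Tariq each take £240,000.
Paloma's share (£480,000) is divided into 4 shares of £120,000: Leilani, Harun, Sibyl, and Bruno each take £120,000.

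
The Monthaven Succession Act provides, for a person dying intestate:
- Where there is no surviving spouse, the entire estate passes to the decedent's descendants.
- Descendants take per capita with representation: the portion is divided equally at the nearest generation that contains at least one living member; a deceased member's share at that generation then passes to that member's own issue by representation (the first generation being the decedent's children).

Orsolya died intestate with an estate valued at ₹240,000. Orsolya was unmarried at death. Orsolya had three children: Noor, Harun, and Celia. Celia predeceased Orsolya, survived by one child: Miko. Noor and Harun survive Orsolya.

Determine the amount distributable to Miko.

Miko receives ₹80,000.

The entire ₹240,000 passes to the descendants.
That amount (₹240,000) is divided into 3 shares of ₹80,000: Noor and Harun each take ₹80,000; Celia's ₹80,000 share passes to Celia's issue.
Celia's share (₹80,000) passes entirely to Miko.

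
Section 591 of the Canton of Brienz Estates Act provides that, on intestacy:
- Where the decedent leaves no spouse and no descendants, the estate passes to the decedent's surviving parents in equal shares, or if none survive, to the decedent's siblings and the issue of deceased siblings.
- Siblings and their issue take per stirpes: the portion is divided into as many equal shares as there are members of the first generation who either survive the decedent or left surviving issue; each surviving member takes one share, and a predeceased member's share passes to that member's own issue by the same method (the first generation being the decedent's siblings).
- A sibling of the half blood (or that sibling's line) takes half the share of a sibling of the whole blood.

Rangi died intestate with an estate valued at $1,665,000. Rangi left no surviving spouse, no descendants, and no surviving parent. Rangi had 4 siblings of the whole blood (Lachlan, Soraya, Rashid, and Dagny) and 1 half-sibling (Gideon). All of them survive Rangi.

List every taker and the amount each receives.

The entire $1,665,000 passes to the siblings and their issue.
Counting each half-blood sibling's line as half a unit, there are 9/2 units in $1,665,000, so one unit is $370,000. Whole-blood lines (Lachlan, Soraya, Rashid, and Dagny) take $370,000 each; half-blood lines (Gideon) take $185,000 each.

Lachlan: $370,000; Soraya: $370,000; Gideon: $185,000; Rashid: $370,000; Dagny: $370,000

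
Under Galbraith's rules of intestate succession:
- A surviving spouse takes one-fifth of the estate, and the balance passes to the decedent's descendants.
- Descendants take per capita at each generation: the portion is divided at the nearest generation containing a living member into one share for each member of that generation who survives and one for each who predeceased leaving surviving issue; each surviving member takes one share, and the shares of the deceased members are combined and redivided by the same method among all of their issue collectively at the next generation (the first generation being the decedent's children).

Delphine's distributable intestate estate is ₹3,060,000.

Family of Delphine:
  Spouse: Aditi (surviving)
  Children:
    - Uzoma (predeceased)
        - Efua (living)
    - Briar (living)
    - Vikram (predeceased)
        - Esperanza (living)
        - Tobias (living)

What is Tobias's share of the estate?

Tobias receives ₹544,000.

Aditi takes one-fifth of ₹3,060,000 = ₹612,000. The remaining ₹2,448,000 passes to the descendants.
The descendants' portion (₹2,448,000) is divided at the children's generation into 3 shares of ₹816,000. Briar takes ₹816,000. The 2 shares of the deceased (Uzoma and Vikram) are combined into a pool of ₹1,632,000.
That pool (₹1,632,000) is divided at the grandchildren's generation equally among Efua, Esperanza, and Tobias: ₹544,000 each.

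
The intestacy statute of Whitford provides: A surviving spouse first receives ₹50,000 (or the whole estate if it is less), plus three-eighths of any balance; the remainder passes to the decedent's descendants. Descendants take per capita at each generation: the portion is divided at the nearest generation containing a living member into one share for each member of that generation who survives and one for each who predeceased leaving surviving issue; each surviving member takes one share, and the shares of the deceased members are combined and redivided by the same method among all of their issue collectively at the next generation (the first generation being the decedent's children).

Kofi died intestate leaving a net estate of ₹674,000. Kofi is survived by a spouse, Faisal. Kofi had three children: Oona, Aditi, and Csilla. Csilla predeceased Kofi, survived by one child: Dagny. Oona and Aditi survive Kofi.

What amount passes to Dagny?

Faisal first takes ₹50,000, leaving a balance of ₹624,000. Faisal then takes three-eighths of the balance (₹234,000), for a total of ₹284,000. The remaining ₹390,000 passes to the descendants.
The descendants' portion (₹390,000) is divided at the children's generation into 3 shares of ₹130,000. Oona and Aditi each take ₹130,000. The remaining share for the deceased Csilla (₹130,000) is carried to the next generation.
That pool (₹130,000) passes entirely to Dagny, the sole taker at the grandchildren's generation.

Dagny receives ₹130,000.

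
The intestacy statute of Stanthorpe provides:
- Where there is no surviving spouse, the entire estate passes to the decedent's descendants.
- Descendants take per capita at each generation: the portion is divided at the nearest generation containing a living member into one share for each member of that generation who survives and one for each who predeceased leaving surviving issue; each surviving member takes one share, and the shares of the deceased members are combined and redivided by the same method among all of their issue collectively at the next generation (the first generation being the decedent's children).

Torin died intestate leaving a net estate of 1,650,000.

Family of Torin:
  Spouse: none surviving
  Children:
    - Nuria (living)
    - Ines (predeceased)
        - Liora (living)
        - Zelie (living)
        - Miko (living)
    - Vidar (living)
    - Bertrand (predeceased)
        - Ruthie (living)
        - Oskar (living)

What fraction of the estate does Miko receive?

Miko receives 1/10 of the estate.

The entire 1,650,000 passes to the descendants.
That amount (1,650,000) is divided at the children's generation into 4 shares of 412,500. Nuria and Vidar each take 412,500. The 2 shares of the deceased (Ines and Bertrand) are combined into a pool of 825,000.
That pool (825,000) is divided at the grandchildren's generation equally among Liora, Zelie, Miko, Ruthie, and Oskar: 165,000 each.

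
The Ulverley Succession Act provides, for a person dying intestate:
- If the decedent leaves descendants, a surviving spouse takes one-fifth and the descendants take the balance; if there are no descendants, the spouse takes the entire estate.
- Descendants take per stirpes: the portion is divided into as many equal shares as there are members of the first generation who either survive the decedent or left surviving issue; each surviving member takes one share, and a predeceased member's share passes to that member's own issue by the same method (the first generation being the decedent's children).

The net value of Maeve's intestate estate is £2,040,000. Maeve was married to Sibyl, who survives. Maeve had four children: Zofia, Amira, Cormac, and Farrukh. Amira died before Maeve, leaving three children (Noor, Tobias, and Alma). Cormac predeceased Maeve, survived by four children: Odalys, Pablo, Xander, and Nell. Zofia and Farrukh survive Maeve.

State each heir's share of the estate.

Sibyl: £408,000; Zofia: £408,000; Noor: £136,000; Tobias: £136,000; Alma: £136,000; Odalys: £102,000; Pablo: £102,000; Xander: £102,000; Nell: £102,000; Farrukh: £408,000

Sibyl takes one-fifth of £2,040,000 = £408,000. The remaining £1,632,000 passes to the descendants.
The descendants' portion (£1,632,000) is divided into 4 shares of £408,000: Zofia and Farrukh each take £408,000; Amira's £408,000 share passes to Amira's issue; Cormac's £408,000 share passes to Cormac's issue.
Amira's share (£408,000) is divided into 3 shares of £136,000: Noor, Tobias, and Alma each take £136,000.
Cormac's share (£408,000) is divided into 4 shares of £102,000: Odalys, Pablo, Xander, and Nell each take £102,000.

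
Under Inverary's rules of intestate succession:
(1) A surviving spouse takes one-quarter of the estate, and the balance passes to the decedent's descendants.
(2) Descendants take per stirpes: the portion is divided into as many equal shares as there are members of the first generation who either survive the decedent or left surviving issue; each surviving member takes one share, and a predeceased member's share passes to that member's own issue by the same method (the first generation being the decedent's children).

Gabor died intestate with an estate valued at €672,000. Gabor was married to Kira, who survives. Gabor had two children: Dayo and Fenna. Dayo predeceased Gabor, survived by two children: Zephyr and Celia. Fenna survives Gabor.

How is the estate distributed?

Kira takes one-quarter of €672,000 = €168,000. The remaining €504,000 passes to the descendants.
The descendants' portion (€504,000) is divided into 2 shares of €252,000: Fenna takes €252,000; Dayo's €252,000 share passes to Dayo's issue.
Dayo's share (€252,000) is divided into 2 shares of €126,000: Zephyr and Celia each take €126,000.

Kira: €168,000; Zephyr: €126,000; Celia: €126,000; Fenna: €252,000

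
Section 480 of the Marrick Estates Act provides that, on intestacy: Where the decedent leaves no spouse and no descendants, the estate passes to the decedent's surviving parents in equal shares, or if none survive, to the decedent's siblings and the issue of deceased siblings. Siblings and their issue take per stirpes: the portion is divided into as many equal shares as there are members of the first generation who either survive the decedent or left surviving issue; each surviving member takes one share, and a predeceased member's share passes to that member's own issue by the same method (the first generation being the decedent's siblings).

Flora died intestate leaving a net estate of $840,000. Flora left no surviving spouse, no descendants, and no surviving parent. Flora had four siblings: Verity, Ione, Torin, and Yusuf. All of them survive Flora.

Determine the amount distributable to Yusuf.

The entire $840,000 passes to the siblings and their issue.
That amount ($840,000) is divided into 4 shares of $210,000: Verity, Ione, Torin, and Yusuf each take $210,000.

Yusuf receives $210,000.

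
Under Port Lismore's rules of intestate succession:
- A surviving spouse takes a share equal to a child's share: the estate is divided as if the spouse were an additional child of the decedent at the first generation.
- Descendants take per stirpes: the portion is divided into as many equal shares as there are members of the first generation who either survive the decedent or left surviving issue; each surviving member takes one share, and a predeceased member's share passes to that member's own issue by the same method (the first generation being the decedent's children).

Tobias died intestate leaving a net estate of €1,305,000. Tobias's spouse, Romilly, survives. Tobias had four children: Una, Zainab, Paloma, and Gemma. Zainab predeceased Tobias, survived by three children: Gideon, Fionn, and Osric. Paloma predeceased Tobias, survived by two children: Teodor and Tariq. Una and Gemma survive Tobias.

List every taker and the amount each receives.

Romilly: €261,000; Una: €261,000; Gideon: €87,000; Fionn: €87,000; Osric: €87,000; Teodor: €130,500; Tariq: €130,500; Gemma: €261,000

The spouse counts as an additional share at the children's level, so there are 5 primary shares of €261,000. Romilly takes one such share (€261,000).
The children's combined portion (€1,044,000) is divided into 4 shares of €261,000: Una and Gemma each take €261,000; Zainab's €261,000 share passes to Zainab's issue; Paloma's €261,000 share passes to Paloma's issue.
Zainab's share (€261,000) is divided into 3 shares of €87,000: Gideon, Fionn, and Osric each take €87,000.
Paloma's share (€261,000) is divided into 2 shares of €130,500: Teodor and Tariq each take €130,500.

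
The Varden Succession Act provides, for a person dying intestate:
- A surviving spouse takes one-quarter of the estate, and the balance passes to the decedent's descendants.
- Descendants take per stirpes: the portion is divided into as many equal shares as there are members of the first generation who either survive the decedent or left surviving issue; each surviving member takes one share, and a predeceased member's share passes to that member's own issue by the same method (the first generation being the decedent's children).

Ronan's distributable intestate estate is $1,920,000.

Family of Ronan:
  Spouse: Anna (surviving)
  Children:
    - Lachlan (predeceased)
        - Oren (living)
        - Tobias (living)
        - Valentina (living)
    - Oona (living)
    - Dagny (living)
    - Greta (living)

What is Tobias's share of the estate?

Anna takes one-quarter of $1,920,000 = $480,000. The remaining $1,440,000 passes to the descendants.
The descendants' portion ($1,440,000) is divided into 4 shares of $360,000: Oona, Dagny, and Greta each take $360,000; Lachlan's $360,000 share passes to Lachlan's issue.
Lachlan's share ($360,000) is divided into 3 shares of $120,000: Oren, Tobias, and Valentina each take $120,000.

Tobias receives $120,000.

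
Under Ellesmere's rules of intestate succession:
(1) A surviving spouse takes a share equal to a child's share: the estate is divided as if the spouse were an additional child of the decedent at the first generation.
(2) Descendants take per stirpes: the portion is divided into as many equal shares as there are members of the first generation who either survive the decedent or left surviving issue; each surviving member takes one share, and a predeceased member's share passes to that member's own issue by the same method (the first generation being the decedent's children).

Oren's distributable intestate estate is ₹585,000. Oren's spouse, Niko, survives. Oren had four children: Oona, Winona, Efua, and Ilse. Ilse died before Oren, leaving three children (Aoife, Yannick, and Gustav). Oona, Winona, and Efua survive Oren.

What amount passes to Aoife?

The spouse counts as an additional share at the children's level, so there are 5 primary shares of ₹117,000. Niko takes one such share (₹117,000).
The children's combined portion (₹468,000) is divided into 4 shares of ₹117,000: Oona, Winona, and Efua each take ₹117,000; Ilse's ₹117,000 share passes to Ilse's issue.
Ilse's share (₹117,000) is divided into 3 shares of ₹39,000: Aoife, Yannick, and Gustav each take ₹39,000.

Aoife receives ₹39,000.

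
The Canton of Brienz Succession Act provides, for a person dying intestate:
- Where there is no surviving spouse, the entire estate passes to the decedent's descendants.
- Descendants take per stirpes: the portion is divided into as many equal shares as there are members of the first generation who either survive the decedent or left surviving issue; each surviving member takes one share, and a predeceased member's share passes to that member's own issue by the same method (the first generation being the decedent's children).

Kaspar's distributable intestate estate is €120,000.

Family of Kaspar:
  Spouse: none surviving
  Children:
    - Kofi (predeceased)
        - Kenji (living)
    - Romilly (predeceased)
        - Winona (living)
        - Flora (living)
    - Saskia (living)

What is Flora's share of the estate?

The entire €120,000 passes to the descendants.
That amount (€120,000) is divided into 3 shares of €40,000: Saskia takes €40,000; Kofi's €40,000 share passes to Kofi's issue; Romilly's €40,000 share passes to Romilly's issue.
Kofi's share (€40,000) passes entirely to Kenji.
Romilly's share (€40,000) is divided into 2 shares of €20,000: Winona and Flora each take €20,000.

Flora receives €20,000.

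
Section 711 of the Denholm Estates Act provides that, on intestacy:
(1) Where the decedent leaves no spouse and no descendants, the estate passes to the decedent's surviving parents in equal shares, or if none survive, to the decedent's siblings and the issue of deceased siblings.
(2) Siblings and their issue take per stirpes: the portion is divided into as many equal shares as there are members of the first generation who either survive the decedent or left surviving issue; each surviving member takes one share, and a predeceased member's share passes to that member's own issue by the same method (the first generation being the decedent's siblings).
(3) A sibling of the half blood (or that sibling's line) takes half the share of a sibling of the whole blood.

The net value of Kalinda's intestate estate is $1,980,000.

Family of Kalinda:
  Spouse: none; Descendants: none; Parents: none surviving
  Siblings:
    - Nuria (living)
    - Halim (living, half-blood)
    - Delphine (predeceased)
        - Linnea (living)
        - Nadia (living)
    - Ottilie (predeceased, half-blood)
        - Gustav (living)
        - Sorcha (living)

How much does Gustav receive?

Gustav receives $165,000.

The entire $1,980,000 passes to the siblings and their issue.
Counting each half-blood sibling's line as half a unit, there are 3 units in $1,980,000, so one unit is $660,000. Whole-blood lines (Nuria and Delphine) take $660,000 each; half-blood lines (Halim and Ottilie) take $330,000 each.
Delphine's share ($660,000) is divided into 2 shares of $330,000: Linnea and Nadia each take $330,000.
Ottilie's share ($330,000) is divided into 2 shares of $165,000: Gustav and Sorcha each take $165,000.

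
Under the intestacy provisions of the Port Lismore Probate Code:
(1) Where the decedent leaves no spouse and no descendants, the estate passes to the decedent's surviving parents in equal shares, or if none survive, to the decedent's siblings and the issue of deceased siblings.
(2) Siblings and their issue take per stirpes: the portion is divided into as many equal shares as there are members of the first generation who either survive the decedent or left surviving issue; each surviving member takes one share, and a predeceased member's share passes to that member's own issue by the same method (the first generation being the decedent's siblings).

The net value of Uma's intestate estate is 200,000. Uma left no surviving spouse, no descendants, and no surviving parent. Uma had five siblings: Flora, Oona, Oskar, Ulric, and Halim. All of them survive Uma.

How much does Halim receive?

Halim receives 40,000.

The entire 200,000 passes to the siblings and their issue.
That amount (200,000) is divided into 5 shares of 40,000: Flora, Oona, Oskar, Ulric, and Halim each take 40,000.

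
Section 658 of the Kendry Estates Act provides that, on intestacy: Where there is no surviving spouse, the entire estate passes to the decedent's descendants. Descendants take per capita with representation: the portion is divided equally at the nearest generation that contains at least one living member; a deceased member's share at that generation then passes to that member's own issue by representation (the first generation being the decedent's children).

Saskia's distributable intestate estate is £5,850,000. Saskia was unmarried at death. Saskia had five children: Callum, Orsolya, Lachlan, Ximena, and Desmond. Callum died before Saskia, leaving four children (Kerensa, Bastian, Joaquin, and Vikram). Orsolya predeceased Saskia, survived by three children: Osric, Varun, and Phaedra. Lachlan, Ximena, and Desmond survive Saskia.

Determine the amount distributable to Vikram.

Vikram receives £292,500.

The entire £5,850,000 passes to the descendants.
That amount (£5,850,000) is divided into 5 shares of £1,170,000: Lachlan, Ximena, and Desmond each take £1,170,000; Callum's £1,170,000 share passes to Callum's issue; Orsolya's £1,170,000 share passes to Orsolya's issue.
Callum's share (£1,170,000) is divided into 4 shares of £292,500: Kerensa, Bastian, Joaquin, and Vikram each take £292,500.
Orsolya's share (£1,170,000) is divided into 3 shares of £390,000: Osric, Varun, and Phaedra each take £390,000.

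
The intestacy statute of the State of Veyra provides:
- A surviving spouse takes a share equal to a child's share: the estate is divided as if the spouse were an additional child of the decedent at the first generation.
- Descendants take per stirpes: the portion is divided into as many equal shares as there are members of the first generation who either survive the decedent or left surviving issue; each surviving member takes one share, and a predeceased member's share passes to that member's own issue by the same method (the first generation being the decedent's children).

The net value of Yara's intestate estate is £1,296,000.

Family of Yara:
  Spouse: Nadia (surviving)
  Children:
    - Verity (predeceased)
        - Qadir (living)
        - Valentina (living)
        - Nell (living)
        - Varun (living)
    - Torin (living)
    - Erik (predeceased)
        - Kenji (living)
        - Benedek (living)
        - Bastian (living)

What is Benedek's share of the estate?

The spouse counts as an additional share at the children's level, so there are 4 primary shares of £324,000. Nadia takes one such share (£324,000).
The children's combined portion (£972,000) is divided into 3 shares of £324,000: Torin takes £324,000; Verity's £324,000 share passes to Verity's issue; Erik's £324,000 share passes to Erik's issue.
Verity's share (£324,000) is divided into 4 shares of £81,000: Qadir, Valentina, Nell, and Varun each take £81,000.
Erik's share (£324,000) is divided into 3 shares of £108,000: Kenji, Benedek, and Bastian each take £108,000.

Benedek receives £108,000.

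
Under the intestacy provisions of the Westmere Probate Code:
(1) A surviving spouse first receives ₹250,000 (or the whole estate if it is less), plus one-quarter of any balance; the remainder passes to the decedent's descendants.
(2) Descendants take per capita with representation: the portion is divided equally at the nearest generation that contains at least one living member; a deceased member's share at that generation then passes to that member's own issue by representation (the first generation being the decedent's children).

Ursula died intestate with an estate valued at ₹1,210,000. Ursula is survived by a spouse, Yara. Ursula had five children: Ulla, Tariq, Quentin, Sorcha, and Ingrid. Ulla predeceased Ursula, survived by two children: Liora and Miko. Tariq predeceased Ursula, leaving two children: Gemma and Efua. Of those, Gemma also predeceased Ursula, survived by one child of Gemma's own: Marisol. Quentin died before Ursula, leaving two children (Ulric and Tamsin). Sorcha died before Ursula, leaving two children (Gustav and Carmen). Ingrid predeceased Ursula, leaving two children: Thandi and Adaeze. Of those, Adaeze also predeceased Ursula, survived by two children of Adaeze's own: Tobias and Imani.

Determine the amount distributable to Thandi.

Yara first takes ₹250,000, leaving a balance of ₹960,000. Yara then takes one-quarter of the balance (₹240,000), for a total of ₹490,000. The remaining ₹720,000 passes to the descendants.
No child survives, so the initial division is made at the grandchildren's generation.
The descendants' portion (₹720,000) is divided into 10 shares of ₹72,000: Liora, Miko, Efua, Ulric, Tamsin, Gustav, Carmen, and Thandi each take ₹72,000; Gemma's ₹72,000 share passes to Gemma's issue; Adaeze's ₹72,000 share passes to Adaeze's issue.
Gemma's share (₹72,000) passes entirely to Marisol.
Adaeze's share (₹72,000) is divided into 2 shares of ₹36,000: Tobias and Imani each take ₹36,000.

Thandi receives ₹72,000.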